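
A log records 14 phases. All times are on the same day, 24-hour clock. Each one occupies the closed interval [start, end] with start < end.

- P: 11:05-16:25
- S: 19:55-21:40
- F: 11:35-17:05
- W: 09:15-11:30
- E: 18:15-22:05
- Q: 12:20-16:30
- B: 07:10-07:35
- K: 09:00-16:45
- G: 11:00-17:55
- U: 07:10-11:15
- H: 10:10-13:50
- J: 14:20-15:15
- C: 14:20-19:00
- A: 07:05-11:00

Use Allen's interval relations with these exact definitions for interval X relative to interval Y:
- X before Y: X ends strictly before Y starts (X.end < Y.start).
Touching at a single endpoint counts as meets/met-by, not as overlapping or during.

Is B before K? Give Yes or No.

B = [07:10, 07:35], K = [09:00, 16:45].
Actual relation of B to K: before.
Asked whether 'before' holds → Yes.

Yes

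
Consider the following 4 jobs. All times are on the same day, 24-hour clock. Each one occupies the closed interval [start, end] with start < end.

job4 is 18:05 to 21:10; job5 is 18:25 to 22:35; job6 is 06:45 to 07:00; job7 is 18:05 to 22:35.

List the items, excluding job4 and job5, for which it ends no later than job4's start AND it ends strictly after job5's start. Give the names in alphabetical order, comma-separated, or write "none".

Conditions: its end is no later than job4's start (X.end <= 18:05) AND its end is strictly after job5's start (X.end > 18:25).
job6: end 07:00 <= 18:05? ✓; end 07:00 > 18:25? ✗ → no.
job7: end 22:35 <= 18:05? ✗; end 22:35 > 18:25? ✓ → no.
Result: none.

none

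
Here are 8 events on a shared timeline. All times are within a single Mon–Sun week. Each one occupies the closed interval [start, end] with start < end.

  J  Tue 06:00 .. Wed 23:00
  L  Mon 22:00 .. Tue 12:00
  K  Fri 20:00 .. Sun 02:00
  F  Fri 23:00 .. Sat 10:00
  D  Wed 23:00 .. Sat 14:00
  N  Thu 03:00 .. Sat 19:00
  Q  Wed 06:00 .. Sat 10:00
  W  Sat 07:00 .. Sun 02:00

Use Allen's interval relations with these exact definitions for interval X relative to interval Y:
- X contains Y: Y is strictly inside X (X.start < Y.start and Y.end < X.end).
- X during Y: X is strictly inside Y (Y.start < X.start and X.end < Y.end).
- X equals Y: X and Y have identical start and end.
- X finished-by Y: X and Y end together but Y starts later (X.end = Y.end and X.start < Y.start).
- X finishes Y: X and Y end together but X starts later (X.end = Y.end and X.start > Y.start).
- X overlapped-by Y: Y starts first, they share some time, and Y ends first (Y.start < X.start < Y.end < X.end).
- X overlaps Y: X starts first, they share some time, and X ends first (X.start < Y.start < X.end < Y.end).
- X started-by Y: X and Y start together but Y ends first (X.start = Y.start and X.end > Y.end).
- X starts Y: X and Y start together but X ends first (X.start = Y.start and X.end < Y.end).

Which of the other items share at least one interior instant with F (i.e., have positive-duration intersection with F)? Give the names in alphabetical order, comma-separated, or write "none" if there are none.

D, K, N, Q, W

Target F = [Fri 23:00, Sat 10:00].
D [Wed 23:00, Sat 14:00] → contains → yes.
J [Tue 06:00, Wed 23:00] → before → no.
K [Fri 20:00, Sun 02:00] → contains → yes.
L [Mon 22:00, Tue 12:00] → before → no.
N [Thu 03:00, Sat 19:00] → contains → yes.
Q [Wed 06:00, Sat 10:00] → finished-by → yes.
W [Sat 07:00, Sun 02:00] → overlapped-by → yes.
Result: D, K, N, Q, W.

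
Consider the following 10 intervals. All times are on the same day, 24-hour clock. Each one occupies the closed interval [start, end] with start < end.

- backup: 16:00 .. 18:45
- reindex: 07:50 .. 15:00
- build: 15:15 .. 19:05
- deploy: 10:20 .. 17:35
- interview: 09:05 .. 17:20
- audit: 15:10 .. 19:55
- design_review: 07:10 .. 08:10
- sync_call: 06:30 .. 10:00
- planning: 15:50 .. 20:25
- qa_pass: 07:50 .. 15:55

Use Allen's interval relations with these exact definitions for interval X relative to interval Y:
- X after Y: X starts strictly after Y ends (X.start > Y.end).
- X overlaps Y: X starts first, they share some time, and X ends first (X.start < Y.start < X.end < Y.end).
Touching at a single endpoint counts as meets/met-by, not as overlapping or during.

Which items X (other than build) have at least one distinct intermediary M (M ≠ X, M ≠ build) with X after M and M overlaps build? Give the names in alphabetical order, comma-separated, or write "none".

Target build = [15:15, 19:05].
Intermediaries M with M overlaps build: deploy, interview, qa_pass.
Via deploy — items with X after deploy: none.
Via interview — items with X after interview: none.
Via qa_pass — items with X after qa_pass: backup.
Union: backup.

backup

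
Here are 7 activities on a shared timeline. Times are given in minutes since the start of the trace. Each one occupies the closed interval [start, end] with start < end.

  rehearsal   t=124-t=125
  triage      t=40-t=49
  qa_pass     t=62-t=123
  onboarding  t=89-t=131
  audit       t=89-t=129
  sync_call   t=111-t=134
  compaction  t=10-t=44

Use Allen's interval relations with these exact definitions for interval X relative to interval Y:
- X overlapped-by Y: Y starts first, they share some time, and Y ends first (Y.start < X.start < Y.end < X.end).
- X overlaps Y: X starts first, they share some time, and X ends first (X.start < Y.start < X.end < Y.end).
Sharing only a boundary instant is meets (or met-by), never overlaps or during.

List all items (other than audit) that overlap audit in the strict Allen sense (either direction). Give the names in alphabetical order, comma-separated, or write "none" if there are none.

qa_pass, sync_call

Target audit = [t=89, t=129].
compaction [t=10, t=44] → before → no.
onboarding [t=89, t=131] → started-by → no.
qa_pass [t=62, t=123] → overlaps → yes.
rehearsal [t=124, t=125] → during → no.
sync_call [t=111, t=134] → overlapped-by → yes.
triage [t=40, t=49] → before → no.
Result: qa_pass, sync_call.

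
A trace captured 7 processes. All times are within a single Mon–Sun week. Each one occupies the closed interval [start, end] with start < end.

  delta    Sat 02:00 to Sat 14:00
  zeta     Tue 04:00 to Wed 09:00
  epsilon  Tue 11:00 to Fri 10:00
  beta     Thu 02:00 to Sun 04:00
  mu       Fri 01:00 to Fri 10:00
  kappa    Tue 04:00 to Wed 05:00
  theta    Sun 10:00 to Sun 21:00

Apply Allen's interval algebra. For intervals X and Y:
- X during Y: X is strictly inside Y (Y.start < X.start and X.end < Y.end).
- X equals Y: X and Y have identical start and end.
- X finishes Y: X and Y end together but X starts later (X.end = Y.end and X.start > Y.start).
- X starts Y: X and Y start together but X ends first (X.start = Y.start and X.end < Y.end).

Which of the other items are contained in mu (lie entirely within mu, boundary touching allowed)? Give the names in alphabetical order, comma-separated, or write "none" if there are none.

none

Target mu = [Fri 01:00, Fri 10:00].
beta [Thu 02:00, Sun 04:00] → contains → no.
delta [Sat 02:00, Sat 14:00] → after → no.
epsilon [Tue 11:00, Fri 10:00] → finished-by → no.
kappa [Tue 04:00, Wed 05:00] → before → no.
theta [Sun 10:00, Sun 21:00] → after → no.
zeta [Tue 04:00, Wed 09:00] → before → no.
Result: none.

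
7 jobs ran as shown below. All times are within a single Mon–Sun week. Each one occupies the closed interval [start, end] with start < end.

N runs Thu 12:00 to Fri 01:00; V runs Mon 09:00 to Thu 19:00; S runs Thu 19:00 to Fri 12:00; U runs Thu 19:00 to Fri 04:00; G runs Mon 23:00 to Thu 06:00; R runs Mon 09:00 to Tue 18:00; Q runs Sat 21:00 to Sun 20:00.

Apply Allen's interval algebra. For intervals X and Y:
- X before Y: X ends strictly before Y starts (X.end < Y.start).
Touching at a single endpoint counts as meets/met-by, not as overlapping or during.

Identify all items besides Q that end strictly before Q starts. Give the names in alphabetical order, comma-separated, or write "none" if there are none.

Target Q = [Sat 21:00, Sun 20:00].
G [Mon 23:00, Thu 06:00] → before → yes.
N [Thu 12:00, Fri 01:00] → before → yes.
R [Mon 09:00, Tue 18:00] → before → yes.
S [Thu 19:00, Fri 12:00] → before → yes.
U [Thu 19:00, Fri 04:00] → before → yes.
V [Mon 09:00, Thu 19:00] → before → yes.
Result: G, N, R, S, U, V.

G, N, R, S, U, V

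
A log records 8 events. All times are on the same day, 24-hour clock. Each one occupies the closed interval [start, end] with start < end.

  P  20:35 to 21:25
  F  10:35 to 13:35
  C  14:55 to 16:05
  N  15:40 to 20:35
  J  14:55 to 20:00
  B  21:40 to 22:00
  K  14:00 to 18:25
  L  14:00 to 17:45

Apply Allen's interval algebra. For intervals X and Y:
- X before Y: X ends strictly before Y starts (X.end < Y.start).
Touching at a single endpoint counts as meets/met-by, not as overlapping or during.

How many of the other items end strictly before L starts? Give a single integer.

Target L = [14:00, 17:45].
B [21:40, 22:00] → after → no.
C [14:55, 16:05] → during → no.
F [10:35, 13:35] → before → counts.
J [14:55, 20:00] → overlapped-by → no.
K [14:00, 18:25] → started-by → no.
N [15:40, 20:35] → overlapped-by → no.
P [20:35, 21:25] → after → no.
Total: 1.

1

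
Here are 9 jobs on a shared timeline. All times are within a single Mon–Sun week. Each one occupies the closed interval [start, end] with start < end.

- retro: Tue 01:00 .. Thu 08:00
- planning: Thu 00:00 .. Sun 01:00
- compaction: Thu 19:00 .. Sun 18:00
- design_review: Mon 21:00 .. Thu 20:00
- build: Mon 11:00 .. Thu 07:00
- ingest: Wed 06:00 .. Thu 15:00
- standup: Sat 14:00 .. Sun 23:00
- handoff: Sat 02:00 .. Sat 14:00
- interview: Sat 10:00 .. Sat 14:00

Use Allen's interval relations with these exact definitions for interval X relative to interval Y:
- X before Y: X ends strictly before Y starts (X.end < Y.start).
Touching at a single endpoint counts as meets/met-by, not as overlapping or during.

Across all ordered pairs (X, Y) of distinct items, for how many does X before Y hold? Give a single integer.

15

Checking all 72 ordered pairs for relation 'before'; matching pairs in alphabetical order:
(build, compaction): build before compaction ✓
(build, handoff): build before handoff ✓
(build, interview): build before interview ✓
(build, standup): build before standup ✓
(design_review, handoff): design_review before handoff ✓
(design_review, interview): design_review before interview ✓
(design_review, standup): design_review before standup ✓
(ingest, compaction): ingest before compaction ✓
(ingest, handoff): ingest before handoff ✓
(ingest, interview): ingest before interview ✓
(ingest, standup): ingest before standup ✓
(retro, compaction): retro before compaction ✓
(retro, handoff): retro before handoff ✓
(retro, interview): retro before interview ✓
(retro, standup): retro before standup ✓
Count: 15.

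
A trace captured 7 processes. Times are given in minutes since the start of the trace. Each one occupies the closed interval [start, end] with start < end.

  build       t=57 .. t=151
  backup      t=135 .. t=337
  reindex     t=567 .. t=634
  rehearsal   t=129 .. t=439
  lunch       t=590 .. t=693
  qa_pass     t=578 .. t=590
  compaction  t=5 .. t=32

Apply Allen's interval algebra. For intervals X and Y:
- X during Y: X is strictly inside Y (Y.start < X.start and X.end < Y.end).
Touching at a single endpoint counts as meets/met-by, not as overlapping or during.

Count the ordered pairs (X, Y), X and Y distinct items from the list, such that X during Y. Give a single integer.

2

Checking all 42 ordered pairs for relation 'during'; matching pairs in alphabetical order:
(backup, rehearsal): backup during rehearsal ✓
(qa_pass, reindex): qa_pass during reindex ✓
Count: 2.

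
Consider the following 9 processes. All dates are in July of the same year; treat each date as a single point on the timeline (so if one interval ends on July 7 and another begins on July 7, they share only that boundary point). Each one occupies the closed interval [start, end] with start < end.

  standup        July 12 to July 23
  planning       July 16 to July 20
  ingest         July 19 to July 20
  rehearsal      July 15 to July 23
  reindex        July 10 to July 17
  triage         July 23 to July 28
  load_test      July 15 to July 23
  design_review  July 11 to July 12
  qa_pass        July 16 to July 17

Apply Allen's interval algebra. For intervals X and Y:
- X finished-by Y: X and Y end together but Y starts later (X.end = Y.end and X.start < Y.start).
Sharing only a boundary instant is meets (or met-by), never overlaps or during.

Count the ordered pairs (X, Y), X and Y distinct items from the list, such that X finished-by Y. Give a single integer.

Checking all 72 ordered pairs for relation 'finished-by'; matching pairs in alphabetical order:
(planning, ingest): planning finished-by ingest ✓
(reindex, qa_pass): reindex finished-by qa_pass ✓
(standup, load_test): standup finished-by load_test ✓
(standup, rehearsal): standup finished-by rehearsal ✓
Count: 4.

4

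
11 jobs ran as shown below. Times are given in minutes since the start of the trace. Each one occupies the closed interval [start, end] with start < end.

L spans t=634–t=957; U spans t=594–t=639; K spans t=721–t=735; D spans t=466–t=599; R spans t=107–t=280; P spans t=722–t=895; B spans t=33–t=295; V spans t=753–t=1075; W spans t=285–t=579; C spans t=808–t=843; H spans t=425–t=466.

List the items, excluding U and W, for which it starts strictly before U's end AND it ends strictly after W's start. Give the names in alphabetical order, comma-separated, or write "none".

Conditions: its start is strictly before U's end (X.start < t=639) AND its end is strictly after W's start (X.end > t=285).
B: start t=33 < t=639? ✓; end t=295 > t=285? ✓ → yes.
C: start t=808 < t=639? ✗; end t=843 > t=285? ✓ → no.
D: start t=466 < t=639? ✓; end t=599 > t=285? ✓ → yes.
H: start t=425 < t=639? ✓; end t=466 > t=285? ✓ → yes.
K: start t=721 < t=639? ✗; end t=735 > t=285? ✓ → no.
L: start t=634 < t=639? ✓; end t=957 > t=285? ✓ → yes.
P: start t=722 < t=639? ✗; end t=895 > t=285? ✓ → no.
R: start t=107 < t=639? ✓; end t=280 > t=285? ✗ → no.
V: start t=753 < t=639? ✗; end t=1075 > t=285? ✓ → no.
Result: B, D, H, L.

B, D, H, L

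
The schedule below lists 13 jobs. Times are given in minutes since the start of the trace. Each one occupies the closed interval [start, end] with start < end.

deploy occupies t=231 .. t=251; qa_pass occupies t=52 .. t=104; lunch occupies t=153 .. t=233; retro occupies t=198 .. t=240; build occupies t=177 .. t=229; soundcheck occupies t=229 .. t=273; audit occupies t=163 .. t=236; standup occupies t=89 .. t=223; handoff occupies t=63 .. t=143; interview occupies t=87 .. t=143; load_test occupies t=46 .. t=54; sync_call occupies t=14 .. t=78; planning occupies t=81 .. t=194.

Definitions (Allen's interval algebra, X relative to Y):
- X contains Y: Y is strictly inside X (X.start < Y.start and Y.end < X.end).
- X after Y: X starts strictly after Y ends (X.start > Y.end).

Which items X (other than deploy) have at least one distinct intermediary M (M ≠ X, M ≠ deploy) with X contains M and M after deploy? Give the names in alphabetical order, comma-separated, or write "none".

Target deploy = [t=231, t=251].
Intermediaries M with M after deploy: none.
Union: none.

none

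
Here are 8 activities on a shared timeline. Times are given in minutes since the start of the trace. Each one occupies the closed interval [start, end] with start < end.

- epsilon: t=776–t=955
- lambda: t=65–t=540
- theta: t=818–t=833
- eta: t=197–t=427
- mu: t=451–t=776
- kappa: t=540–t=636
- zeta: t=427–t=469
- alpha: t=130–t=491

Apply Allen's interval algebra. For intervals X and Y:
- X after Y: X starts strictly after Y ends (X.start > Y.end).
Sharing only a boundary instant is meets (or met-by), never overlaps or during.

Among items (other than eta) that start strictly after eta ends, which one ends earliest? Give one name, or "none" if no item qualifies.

kappa

Target eta = [t=197, t=427].
alpha [t=130, t=491] → contains → excluded.
epsilon [t=776, t=955] → after → candidate.
kappa [t=540, t=636] → after → candidate.
lambda [t=65, t=540] → contains → excluded.
mu [t=451, t=776] → after → candidate.
theta [t=818, t=833] → after → candidate.
zeta [t=427, t=469] → met-by → excluded.
Among candidates, earliest end is t=636 → kappa.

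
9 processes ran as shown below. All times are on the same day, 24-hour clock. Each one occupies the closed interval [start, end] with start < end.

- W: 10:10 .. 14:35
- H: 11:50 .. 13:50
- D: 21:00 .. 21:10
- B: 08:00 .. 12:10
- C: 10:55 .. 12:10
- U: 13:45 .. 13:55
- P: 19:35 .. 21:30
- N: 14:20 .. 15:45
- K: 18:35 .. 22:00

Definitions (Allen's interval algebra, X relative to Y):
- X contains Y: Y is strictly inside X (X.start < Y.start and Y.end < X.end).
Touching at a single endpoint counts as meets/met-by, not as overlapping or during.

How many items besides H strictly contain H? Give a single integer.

1

Target H = [11:50, 13:50].
B [08:00, 12:10] → overlaps → no.
C [10:55, 12:10] → overlaps → no.
D [21:00, 21:10] → after → no.
K [18:35, 22:00] → after → no.
N [14:20, 15:45] → after → no.
P [19:35, 21:30] → after → no.
U [13:45, 13:55] → overlapped-by → no.
W [10:10, 14:35] → contains → counts.
Total: 1.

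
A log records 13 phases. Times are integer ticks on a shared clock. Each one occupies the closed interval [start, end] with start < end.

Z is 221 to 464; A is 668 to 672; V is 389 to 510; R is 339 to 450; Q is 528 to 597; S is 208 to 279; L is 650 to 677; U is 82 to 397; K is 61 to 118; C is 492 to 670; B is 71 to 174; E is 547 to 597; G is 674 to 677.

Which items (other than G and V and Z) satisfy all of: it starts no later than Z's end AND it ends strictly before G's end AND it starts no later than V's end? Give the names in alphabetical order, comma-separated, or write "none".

B, K, R, S, U

Conditions: its start is no later than Z's end (X.start <= 464) AND its end is strictly before G's end (X.end < 677) AND its start is no later than V's end (X.start <= 510).
A: start 668 <= 464? ✗; end 672 < 677? ✓; start 668 <= 510? ✗ → no.
B: start 71 <= 464? ✓; end 174 < 677? ✓; start 71 <= 510? ✓ → yes.
C: start 492 <= 464? ✗; end 670 < 677? ✓; start 492 <= 510? ✓ → no.
E: start 547 <= 464? ✗; end 597 < 677? ✓; start 547 <= 510? ✗ → no.
K: start 61 <= 464? ✓; end 118 < 677? ✓; start 61 <= 510? ✓ → yes.
L: start 650 <= 464? ✗; end 677 < 677? ✗; start 650 <= 510? ✗ → no.
Q: start 528 <= 464? ✗; end 597 < 677? ✓; start 528 <= 510? ✗ → no.
R: start 339 <= 464? ✓; end 450 < 677? ✓; start 339 <= 510? ✓ → yes.
S: start 208 <= 464? ✓; end 279 < 677? ✓; start 208 <= 510? ✓ → yes.
U: start 82 <= 464? ✓; end 397 < 677? ✓; start 82 <= 510? ✓ → yes.
Result: B, K, R, S, U.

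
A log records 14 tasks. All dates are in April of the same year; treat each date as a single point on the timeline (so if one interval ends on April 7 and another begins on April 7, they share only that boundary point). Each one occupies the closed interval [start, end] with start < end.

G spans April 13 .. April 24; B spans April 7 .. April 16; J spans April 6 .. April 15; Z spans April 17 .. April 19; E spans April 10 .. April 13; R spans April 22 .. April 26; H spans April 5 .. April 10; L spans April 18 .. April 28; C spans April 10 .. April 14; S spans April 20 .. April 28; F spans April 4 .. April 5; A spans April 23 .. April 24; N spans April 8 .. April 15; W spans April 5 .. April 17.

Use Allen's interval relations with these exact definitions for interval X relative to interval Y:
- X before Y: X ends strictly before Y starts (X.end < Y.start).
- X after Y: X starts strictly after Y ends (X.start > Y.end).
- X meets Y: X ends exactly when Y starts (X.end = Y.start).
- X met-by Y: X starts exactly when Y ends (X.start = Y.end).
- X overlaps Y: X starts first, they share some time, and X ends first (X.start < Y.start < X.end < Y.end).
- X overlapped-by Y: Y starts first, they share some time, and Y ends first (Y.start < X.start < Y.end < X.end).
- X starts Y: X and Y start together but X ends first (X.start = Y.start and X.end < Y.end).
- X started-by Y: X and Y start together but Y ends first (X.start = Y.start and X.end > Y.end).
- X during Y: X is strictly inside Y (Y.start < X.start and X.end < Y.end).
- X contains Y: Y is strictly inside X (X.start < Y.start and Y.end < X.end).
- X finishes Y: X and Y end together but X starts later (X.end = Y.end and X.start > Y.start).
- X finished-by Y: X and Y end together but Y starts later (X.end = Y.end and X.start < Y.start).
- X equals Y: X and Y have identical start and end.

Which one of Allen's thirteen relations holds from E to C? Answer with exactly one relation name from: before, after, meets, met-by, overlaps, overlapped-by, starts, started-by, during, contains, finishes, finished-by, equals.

E = [April 10, April 13]; C = [April 10, April 14].
Compare endpoints: E.start = C.start, E.start < C.end, E.end > C.start, E.end < C.end.
That pattern is 'starts'.

starts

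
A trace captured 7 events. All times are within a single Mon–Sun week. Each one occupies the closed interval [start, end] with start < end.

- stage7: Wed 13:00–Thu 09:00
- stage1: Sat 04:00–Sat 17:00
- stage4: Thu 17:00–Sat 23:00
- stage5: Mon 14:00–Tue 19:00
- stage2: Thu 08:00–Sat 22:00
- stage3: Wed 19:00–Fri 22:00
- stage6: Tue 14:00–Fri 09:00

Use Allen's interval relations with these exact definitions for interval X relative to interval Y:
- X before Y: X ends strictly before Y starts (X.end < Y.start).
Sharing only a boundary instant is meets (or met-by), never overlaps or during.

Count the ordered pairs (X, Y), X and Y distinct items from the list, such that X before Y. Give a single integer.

Checking all 42 ordered pairs for relation 'before'; matching pairs in alphabetical order:
(stage3, stage1): stage3 before stage1 ✓
(stage5, stage1): stage5 before stage1 ✓
(stage5, stage2): stage5 before stage2 ✓
(stage5, stage3): stage5 before stage3 ✓
(stage5, stage4): stage5 before stage4 ✓
(stage5, stage7): stage5 before stage7 ✓
(stage6, stage1): stage6 before stage1 ✓
(stage7, stage1): stage7 before stage1 ✓
(stage7, stage4): stage7 before stage4 ✓
Count: 9.

9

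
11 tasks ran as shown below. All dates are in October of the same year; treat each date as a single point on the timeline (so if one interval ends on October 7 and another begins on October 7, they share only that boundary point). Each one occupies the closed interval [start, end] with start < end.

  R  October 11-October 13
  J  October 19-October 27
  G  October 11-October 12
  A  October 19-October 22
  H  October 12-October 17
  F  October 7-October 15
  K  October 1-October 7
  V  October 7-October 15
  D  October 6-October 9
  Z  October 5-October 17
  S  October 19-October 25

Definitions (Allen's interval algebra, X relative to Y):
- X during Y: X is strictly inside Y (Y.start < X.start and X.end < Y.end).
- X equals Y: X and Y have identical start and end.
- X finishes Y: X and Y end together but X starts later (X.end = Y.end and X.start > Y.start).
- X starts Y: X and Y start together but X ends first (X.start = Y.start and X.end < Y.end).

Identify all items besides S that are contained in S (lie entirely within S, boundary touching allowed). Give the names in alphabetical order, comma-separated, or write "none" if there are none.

Target S = [October 19, October 25].
A [October 19, October 22] → starts → yes.
D [October 6, October 9] → before → no.
F [October 7, October 15] → before → no.
G [October 11, October 12] → before → no.
H [October 12, October 17] → before → no.
J [October 19, October 27] → started-by → no.
K [October 1, October 7] → before → no.
R [October 11, October 13] → before → no.
V [October 7, October 15] → before → no.
Z [October 5, October 17] → before → no.
Result: A.

A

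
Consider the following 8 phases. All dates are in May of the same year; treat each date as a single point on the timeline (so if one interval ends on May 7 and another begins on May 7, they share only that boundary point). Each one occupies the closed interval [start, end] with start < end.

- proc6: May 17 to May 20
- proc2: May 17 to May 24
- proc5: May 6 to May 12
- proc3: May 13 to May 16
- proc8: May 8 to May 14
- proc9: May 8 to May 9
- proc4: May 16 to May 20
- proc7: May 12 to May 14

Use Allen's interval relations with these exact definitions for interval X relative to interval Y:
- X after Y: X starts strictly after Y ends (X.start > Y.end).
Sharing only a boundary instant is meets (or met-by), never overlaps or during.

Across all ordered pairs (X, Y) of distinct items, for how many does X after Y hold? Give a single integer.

17

Checking all 56 ordered pairs for relation 'after'; matching pairs in alphabetical order:
(proc2, proc3): proc2 after proc3 ✓
(proc2, proc5): proc2 after proc5 ✓
(proc2, proc7): proc2 after proc7 ✓
(proc2, proc8): proc2 after proc8 ✓
(proc2, proc9): proc2 after proc9 ✓
(proc3, proc5): proc3 after proc5 ✓
(proc3, proc9): proc3 after proc9 ✓
(proc4, proc5): proc4 after proc5 ✓
(proc4, proc7): proc4 after proc7 ✓
(proc4, proc8): proc4 after proc8 ✓
(proc4, proc9): proc4 after proc9 ✓
(proc6, proc3): proc6 after proc3 ✓
(proc6, proc5): proc6 after proc5 ✓
(proc6, proc7): proc6 after proc7 ✓
(proc6, proc8): proc6 after proc8 ✓
(proc6, proc9): proc6 after proc9 ✓
(proc7, proc9): proc7 after proc9 ✓
Count: 17.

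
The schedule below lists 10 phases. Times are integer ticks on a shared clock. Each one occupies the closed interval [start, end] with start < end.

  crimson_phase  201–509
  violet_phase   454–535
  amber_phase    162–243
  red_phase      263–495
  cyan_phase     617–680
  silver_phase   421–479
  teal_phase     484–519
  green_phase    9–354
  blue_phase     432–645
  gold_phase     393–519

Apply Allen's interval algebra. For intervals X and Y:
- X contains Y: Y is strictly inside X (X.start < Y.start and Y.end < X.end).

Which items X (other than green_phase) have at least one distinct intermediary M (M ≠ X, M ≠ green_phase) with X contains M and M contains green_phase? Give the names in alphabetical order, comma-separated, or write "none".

Target green_phase = [9, 354].
Intermediaries M with M contains green_phase: none.
Union: none.

none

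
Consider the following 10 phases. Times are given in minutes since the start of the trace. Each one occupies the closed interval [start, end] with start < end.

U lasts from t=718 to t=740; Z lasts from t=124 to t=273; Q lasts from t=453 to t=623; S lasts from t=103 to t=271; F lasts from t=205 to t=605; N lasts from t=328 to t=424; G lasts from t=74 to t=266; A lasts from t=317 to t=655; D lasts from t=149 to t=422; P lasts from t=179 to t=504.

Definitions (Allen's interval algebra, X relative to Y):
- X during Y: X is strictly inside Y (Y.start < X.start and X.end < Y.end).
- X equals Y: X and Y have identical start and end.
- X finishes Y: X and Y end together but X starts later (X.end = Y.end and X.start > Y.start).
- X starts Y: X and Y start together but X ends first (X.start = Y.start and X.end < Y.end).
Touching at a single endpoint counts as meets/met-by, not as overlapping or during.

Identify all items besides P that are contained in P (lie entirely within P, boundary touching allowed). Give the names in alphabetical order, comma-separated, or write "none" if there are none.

Target P = [t=179, t=504].
A [t=317, t=655] → overlapped-by → no.
D [t=149, t=422] → overlaps → no.
F [t=205, t=605] → overlapped-by → no.
G [t=74, t=266] → overlaps → no.
N [t=328, t=424] → during → yes.
Q [t=453, t=623] → overlapped-by → no.
S [t=103, t=271] → overlaps → no.
U [t=718, t=740] → after → no.
Z [t=124, t=273] → overlaps → no.
Result: N.

N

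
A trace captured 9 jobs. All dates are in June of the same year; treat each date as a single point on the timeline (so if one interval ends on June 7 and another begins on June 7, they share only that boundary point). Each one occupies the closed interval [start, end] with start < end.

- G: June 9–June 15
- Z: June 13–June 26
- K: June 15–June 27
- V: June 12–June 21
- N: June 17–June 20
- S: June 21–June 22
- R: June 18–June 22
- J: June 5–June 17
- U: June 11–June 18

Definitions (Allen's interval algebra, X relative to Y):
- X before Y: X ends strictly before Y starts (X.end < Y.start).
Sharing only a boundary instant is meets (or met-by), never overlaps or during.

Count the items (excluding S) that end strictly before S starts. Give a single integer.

Target S = [June 21, June 22].
G [June 9, June 15] → before → counts.
J [June 5, June 17] → before → counts.
K [June 15, June 27] → contains → no.
N [June 17, June 20] → before → counts.
R [June 18, June 22] → finished-by → no.
U [June 11, June 18] → before → counts.
V [June 12, June 21] → meets → no.
Z [June 13, June 26] → contains → no.
Total: 4.

4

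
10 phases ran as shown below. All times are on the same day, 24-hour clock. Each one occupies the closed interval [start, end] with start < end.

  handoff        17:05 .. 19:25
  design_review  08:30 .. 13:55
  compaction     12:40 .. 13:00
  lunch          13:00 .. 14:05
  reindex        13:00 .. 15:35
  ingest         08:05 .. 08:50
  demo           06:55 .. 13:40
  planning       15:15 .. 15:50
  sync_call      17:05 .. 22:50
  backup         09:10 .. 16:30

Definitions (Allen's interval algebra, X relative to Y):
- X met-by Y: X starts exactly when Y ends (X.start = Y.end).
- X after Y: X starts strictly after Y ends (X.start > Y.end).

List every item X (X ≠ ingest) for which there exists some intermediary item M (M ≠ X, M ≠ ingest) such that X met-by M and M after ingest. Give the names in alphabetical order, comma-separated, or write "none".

lunch, reindex

Target ingest = [08:05, 08:50].
Intermediaries M with M after ingest: backup, compaction, handoff, lunch, planning, reindex, sync_call.
Via backup — items with X met-by backup: none.
Via compaction — items with X met-by compaction: lunch, reindex.
Via handoff — items with X met-by handoff: none.
Via lunch — items with X met-by lunch: none.
Via planning — items with X met-by planning: none.
Via reindex — items with X met-by reindex: none.
Via sync_call — items with X met-by sync_call: none.
Union: lunch, reindex.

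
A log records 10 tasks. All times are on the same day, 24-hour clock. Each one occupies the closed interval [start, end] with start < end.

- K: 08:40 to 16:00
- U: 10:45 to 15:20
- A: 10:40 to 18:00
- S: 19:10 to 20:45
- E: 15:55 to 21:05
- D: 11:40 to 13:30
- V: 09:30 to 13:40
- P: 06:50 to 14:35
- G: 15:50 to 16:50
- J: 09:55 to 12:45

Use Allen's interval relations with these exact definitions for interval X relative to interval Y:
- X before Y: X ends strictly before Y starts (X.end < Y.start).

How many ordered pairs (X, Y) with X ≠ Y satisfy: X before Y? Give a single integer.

Checking all 90 ordered pairs for relation 'before'; matching pairs in alphabetical order:
(A, S): A before S ✓
(D, E): D before E ✓
(D, G): D before G ✓
(D, S): D before S ✓
(G, S): G before S ✓
(J, E): J before E ✓
(J, G): J before G ✓
(J, S): J before S ✓
(K, S): K before S ✓
(P, E): P before E ✓
(P, G): P before G ✓
(P, S): P before S ✓
(U, E): U before E ✓
(U, G): U before G ✓
(U, S): U before S ✓
(V, E): V before E ✓
(V, G): V before G ✓
(V, S): V before S ✓
Count: 18.

18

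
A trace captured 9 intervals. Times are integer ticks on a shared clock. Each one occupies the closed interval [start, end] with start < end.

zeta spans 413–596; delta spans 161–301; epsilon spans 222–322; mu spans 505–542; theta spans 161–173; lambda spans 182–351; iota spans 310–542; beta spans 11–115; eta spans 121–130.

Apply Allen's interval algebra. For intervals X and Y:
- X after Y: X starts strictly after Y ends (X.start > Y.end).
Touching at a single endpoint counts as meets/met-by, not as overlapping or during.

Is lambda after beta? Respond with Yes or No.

lambda = [182, 351], beta = [11, 115].
Actual relation of lambda to beta: after.
Asked whether 'after' holds → Yes.

Yes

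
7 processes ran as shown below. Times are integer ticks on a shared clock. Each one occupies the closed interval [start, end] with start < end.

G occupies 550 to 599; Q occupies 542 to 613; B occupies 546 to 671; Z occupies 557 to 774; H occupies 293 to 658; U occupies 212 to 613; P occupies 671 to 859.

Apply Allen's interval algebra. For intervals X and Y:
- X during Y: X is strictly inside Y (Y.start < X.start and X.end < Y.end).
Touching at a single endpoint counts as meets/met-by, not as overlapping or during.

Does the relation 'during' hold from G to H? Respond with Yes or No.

G = [550, 599], H = [293, 658].
Actual relation of G to H: during.
Asked whether 'during' holds → Yes.

Yes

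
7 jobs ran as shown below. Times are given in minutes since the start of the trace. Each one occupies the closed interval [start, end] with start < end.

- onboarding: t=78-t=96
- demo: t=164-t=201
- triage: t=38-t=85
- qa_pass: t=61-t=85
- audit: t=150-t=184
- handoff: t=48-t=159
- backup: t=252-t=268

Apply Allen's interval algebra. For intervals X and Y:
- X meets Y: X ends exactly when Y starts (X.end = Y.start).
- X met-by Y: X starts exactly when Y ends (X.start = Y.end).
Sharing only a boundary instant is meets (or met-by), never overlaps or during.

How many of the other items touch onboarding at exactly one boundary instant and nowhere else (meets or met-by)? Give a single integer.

0

Target onboarding = [t=78, t=96].
audit [t=150, t=184] → after → no.
backup [t=252, t=268] → after → no.
demo [t=164, t=201] → after → no.
handoff [t=48, t=159] → contains → no.
qa_pass [t=61, t=85] → overlaps → no.
triage [t=38, t=85] → overlaps → no.
Total: 0.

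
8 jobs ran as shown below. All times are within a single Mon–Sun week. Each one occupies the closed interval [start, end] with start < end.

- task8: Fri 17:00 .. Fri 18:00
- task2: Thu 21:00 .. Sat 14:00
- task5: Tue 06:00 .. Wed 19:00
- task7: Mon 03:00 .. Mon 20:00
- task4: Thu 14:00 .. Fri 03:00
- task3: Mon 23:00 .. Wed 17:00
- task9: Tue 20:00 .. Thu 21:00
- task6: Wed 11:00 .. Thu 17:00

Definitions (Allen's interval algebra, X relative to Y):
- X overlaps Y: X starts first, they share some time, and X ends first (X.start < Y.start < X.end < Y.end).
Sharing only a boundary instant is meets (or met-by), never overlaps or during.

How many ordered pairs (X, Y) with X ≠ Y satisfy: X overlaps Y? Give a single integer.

8

Checking all 56 ordered pairs for relation 'overlaps'; matching pairs in alphabetical order:
(task3, task5): task3 overlaps task5 ✓
(task3, task6): task3 overlaps task6 ✓
(task3, task9): task3 overlaps task9 ✓
(task4, task2): task4 overlaps task2 ✓
(task5, task6): task5 overlaps task6 ✓
(task5, task9): task5 overlaps task9 ✓
(task6, task4): task6 overlaps task4 ✓
(task9, task4): task9 overlaps task4 ✓
Count: 8.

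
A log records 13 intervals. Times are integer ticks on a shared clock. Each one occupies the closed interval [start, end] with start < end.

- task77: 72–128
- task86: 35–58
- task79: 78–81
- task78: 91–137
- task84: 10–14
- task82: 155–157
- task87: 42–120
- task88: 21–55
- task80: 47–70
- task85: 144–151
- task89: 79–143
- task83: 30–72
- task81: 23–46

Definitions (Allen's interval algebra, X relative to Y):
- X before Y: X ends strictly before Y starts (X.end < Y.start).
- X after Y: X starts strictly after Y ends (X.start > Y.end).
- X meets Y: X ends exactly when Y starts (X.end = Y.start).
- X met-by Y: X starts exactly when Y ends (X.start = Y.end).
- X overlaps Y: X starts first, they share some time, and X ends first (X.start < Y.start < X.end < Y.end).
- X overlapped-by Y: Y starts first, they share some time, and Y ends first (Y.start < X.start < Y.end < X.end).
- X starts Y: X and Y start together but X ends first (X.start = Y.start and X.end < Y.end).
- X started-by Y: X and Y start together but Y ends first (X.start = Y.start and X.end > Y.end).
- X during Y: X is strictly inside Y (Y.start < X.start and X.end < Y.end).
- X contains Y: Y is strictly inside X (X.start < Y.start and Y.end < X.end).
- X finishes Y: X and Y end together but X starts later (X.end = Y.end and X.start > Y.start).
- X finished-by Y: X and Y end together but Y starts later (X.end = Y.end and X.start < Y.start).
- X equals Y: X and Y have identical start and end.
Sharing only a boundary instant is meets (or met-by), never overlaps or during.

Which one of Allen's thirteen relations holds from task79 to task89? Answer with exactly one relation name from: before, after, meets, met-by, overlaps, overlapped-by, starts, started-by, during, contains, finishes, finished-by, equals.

overlaps

task79 = [78, 81]; task89 = [79, 143].
Compare endpoints: task79.start < task89.start, task79.start < task89.end, task79.end > task89.start, task79.end < task89.end.
That pattern is 'overlaps'.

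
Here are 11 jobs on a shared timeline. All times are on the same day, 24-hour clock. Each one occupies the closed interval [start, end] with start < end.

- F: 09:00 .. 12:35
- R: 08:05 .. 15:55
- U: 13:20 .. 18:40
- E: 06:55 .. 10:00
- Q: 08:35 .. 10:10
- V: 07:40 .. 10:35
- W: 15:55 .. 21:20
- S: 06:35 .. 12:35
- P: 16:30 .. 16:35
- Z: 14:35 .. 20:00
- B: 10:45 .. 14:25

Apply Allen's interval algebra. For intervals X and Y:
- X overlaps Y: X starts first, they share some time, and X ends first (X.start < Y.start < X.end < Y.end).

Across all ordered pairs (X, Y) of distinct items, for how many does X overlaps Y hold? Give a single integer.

Checking all 110 ordered pairs for relation 'overlaps'; matching pairs in alphabetical order:
(B, U): B overlaps U ✓
(E, F): E overlaps F ✓
(E, Q): E overlaps Q ✓
(E, R): E overlaps R ✓
(E, V): E overlaps V ✓
(F, B): F overlaps B ✓
(Q, F): Q overlaps F ✓
(R, U): R overlaps U ✓
(R, Z): R overlaps Z ✓
(S, B): S overlaps B ✓
(S, R): S overlaps R ✓
(U, W): U overlaps W ✓
(U, Z): U overlaps Z ✓
(V, F): V overlaps F ✓
(V, R): V overlaps R ✓
(Z, W): Z overlaps W ✓
Count: 16.

16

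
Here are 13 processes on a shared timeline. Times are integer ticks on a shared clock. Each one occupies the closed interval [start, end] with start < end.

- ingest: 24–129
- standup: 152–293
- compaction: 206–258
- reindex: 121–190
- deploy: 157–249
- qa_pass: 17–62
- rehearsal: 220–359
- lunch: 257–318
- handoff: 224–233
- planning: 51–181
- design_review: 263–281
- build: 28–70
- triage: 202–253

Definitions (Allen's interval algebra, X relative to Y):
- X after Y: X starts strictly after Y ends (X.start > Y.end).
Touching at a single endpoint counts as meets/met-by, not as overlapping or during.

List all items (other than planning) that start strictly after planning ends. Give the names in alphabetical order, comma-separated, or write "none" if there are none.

compaction, design_review, handoff, lunch, rehearsal, triage

Target planning = [51, 181].
build [28, 70] → overlaps → no.
compaction [206, 258] → after → yes.
deploy [157, 249] → overlapped-by → no.
design_review [263, 281] → after → yes.
handoff [224, 233] → after → yes.
ingest [24, 129] → overlaps → no.
lunch [257, 318] → after → yes.
qa_pass [17, 62] → overlaps → no.
rehearsal [220, 359] → after → yes.
reindex [121, 190] → overlapped-by → no.
standup [152, 293] → overlapped-by → no.
triage [202, 253] → after → yes.
Result: compaction, design_review, handoff, lunch, rehearsal, triage.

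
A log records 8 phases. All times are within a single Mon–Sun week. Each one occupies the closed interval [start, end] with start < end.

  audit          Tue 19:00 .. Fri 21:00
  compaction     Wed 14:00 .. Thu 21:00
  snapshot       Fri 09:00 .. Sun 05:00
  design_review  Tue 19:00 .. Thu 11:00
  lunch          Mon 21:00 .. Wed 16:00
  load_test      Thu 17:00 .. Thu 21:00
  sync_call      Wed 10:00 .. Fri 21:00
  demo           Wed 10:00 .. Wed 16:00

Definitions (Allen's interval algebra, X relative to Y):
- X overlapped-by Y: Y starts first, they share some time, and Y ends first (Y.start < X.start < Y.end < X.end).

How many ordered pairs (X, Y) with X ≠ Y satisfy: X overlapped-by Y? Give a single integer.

Checking all 56 ordered pairs for relation 'overlapped-by'; matching pairs in alphabetical order:
(audit, lunch): audit overlapped-by lunch ✓
(compaction, demo): compaction overlapped-by demo ✓
(compaction, design_review): compaction overlapped-by design_review ✓
(compaction, lunch): compaction overlapped-by lunch ✓
(design_review, lunch): design_review overlapped-by lunch ✓
(snapshot, audit): snapshot overlapped-by audit ✓
(snapshot, sync_call): snapshot overlapped-by sync_call ✓
(sync_call, design_review): sync_call overlapped-by design_review ✓
(sync_call, lunch): sync_call overlapped-by lunch ✓
Count: 9.

9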